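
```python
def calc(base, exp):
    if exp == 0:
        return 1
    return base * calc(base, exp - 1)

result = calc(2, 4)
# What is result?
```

calc(2, 4) = 2 * 2 * 2 * 2 = 16

Answer: 16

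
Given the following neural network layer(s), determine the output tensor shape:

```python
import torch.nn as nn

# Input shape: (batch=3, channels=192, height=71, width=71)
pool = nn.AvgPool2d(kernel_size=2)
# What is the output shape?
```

Input: (3, 192, 71, 71) -> Output: (3, 192, 35, 35)

Answer: (3, 192, 35, 35)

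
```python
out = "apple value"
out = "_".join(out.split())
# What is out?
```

Trace:
`out = "apple value"` → out = 'apple value'
`out = "_".join(out.split())` → out = 'apple_value'
So out = 'apple_value'

Answer: 'apple_value'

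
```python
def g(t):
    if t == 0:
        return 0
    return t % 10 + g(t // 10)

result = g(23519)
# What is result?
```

Sum of digits of 23519: 9 + 1 + 5 + 3 + 2 = 20

Answer: 20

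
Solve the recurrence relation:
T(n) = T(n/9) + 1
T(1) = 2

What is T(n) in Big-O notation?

Each step divides n by 9 and adds 1. After log_9(n) steps we reach T(1)=2. So T(n) = 1·log_9(n) + 2 = O(log n).

Answer: O(log n)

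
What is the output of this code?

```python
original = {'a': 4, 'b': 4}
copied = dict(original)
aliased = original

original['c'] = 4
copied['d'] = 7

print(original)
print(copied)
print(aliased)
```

Key concept: dict() creates copy, assignment creates alias.
Step by step:
`original = {'a': 4, 'b': 4}` → original = {'a': 4, 'b': 4}
`copied = dict(original)` → copied = {'a': 4, 'b': 4}
`aliased = original` → aliased = {'a': 4, 'b': 4} (same object as original)
`original['c'] = 4` → original = {'a': 4, 'b': 4, 'c': 4} (same object as aliased); aliased = {'a': 4, 'b': 4, 'c': 4} (same object as original)
`copied['d'] = 7` → copied = {'a': 4, 'b': 4, 'd': 7}
`print(original)` → prints {'a': 4, 'b': 4, 'c': 4}
`print(copied)` → prints {'a': 4, 'b': 4, 'd': 7}
`print(aliased)` → prints {'a': 4, 'b': 4, 'c': 4}

Answer:
{'a': 4, 'b': 4, 'c': 4}
{'a': 4, 'b': 4, 'd': 7}
{'a': 4, 'b': 4, 'c': 4}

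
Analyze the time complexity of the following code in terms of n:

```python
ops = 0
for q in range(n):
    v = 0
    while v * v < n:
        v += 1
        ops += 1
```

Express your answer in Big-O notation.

Each loop level contributes: n × √n. Multiplying the contributions gives O(n√n).

Answer: O(n√n)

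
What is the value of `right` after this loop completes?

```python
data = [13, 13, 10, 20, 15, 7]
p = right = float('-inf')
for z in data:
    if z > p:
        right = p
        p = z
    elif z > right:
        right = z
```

Second largest (with repeats) in [13, 13, 10, 20, 15, 7]
`right` takes the values: -inf → 13 → 15

Answer: 15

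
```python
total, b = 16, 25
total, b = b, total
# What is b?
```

Trace:
`total, b = 16, 25` → total = 16; b = 25
`total, b = b, total` → total = 25; b = 16
So b = 16

Answer: 16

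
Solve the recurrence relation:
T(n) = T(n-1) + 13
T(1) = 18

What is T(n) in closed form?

Unrolling: T(n) = T(1) + 13·(n-1) = 18 + 13(n-1) = 13n + 5.

Answer: T(n) = 13n + 5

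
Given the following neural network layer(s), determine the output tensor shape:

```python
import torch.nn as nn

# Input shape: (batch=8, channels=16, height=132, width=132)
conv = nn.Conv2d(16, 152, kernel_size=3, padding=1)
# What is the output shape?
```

Input: (8, 16, 132, 132) -> Output: (8, 152, 132, 132)

Answer: (8, 152, 132, 132)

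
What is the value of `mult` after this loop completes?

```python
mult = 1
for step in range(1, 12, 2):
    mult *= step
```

Product of 1, 3, 5, ... up to 11
`mult` takes the values: 1 → 3 → 15 → 105 → 945 → 10395

Answer: 10395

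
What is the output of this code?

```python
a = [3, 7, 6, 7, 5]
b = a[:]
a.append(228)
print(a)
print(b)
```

Key concept: slice [:] creates copy.
Step by step:
`a = [3, 7, 6, 7, 5]` → a = [3, 7, 6, 7, 5]
`b = a[:]` → b = [3, 7, 6, 7, 5]
`a.append(228)` → a = [3, 7, 6, 7, 5, 228]
`print(a)` → prints [3, 7, 6, 7, 5, 228]
`print(b)` → prints [3, 7, 6, 7, 5]

Answer:
[3, 7, 6, 7, 5, 228]
[3, 7, 6, 7, 5]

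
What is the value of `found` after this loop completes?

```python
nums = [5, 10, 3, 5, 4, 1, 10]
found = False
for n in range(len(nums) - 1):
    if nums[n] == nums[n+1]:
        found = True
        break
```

Check consecutive duplicates in [5, 10, 3, 5, 4, 1, 10]
`found` takes the values: False

Answer: False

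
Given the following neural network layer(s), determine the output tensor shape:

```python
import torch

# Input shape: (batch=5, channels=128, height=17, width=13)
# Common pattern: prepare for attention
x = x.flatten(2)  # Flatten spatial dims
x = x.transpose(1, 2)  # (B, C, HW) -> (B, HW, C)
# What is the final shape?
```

Input: (5, 128, 17, 13) -> after flatten(2): (5, 128, 221) -> Output: (5, 221, 128)

Answer: (5, 221, 128)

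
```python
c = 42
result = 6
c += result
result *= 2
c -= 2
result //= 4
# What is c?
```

Trace:
`c = 42` → c = 42
`result = 6` → result = 6
`c += result` → c = 48
`result *= 2` → result = 12
`c -= 2` → c = 46
`result //= 4` → result = 3
So c = 46

Answer: 46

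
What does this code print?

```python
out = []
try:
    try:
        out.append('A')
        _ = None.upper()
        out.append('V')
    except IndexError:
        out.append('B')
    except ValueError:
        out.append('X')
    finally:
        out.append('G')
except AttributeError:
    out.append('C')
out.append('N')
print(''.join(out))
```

Execution trace: 'A' (try body) → 'G' (finally) → 'C' (outer except AttributeError) → 'N' (after the try/except). Output: AGCN

Answer: AGCN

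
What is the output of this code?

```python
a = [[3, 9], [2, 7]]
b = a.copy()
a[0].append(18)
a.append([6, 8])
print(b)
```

Key concept: shallow copy with nested lists.
Step by step:
`a = [[3, 9], [2, 7]]` → a = [[3, 9], [2, 7]]
`b = a.copy()` → b = [[3, 9], [2, 7]]
`a[0].append(18)` → a = [[3, 9, 18], [2, 7]]; b = [[3, 9, 18], [2, 7]]
`a.append([6, 8])` → a = [[3, 9, 18], [2, 7], [6, 8]]
`print(b)` → prints [[3, 9, 18], [2, 7]]

Answer: [[3, 9, 18], [2, 7]]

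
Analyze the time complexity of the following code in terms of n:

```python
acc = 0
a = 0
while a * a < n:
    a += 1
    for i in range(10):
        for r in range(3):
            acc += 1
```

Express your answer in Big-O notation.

Each loop level contributes: √n × 1 × 1. Multiplying the contributions gives O(√n).

Answer: O(√n)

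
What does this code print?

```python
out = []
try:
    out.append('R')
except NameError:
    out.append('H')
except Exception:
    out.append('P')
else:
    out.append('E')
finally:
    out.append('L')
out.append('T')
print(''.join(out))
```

Execution trace: 'R' (try body, no exception) → 'E' (else) → 'L' (finally) → 'T' (after the try/except). Output: RELT

Answer: RELT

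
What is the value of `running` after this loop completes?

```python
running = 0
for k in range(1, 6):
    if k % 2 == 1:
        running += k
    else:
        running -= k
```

Add odd, subtract even
`running` takes the values: 0 → 1 → -1 → 2 → -2 → 3

Answer: 3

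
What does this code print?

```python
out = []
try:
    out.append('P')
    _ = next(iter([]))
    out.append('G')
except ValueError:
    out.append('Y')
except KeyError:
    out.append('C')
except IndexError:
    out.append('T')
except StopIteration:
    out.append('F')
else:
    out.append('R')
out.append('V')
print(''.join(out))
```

Execution trace: 'P' (try body) → 'F' (except StopIteration) → 'V' (after the try/except). Output: PFV

Answer: PFV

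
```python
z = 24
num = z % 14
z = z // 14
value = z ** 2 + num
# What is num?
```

Trace:
`z = 24` → z = 24
`num = z % 14` → num = 10
`z = z // 14` → z = 1
`value = z ** 2 + num` → value = 11
So num = 10

Answer: 10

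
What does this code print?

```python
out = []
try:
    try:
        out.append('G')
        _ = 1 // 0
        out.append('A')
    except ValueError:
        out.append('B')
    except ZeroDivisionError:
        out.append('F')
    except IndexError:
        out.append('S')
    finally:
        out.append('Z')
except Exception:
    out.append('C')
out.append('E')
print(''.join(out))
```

Execution trace: 'G' (inner try body) → 'F' (inner except ZeroDivisionError) → 'Z' (inner finally) → 'E' (after the try/except). Output: GFZE

Answer: GFZE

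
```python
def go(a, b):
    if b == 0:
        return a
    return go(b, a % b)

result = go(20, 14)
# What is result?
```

go(20, 14) -> go(14, 6) -> go(6, 2) -> go(2, 0) -> 2

Answer: 2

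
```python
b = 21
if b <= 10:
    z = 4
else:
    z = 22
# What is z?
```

Trace:
`b = 21` → b = 21
`if b <= 10: ...` → b <= 10 is False, take else branch → z = 22
So z = 22

Answer: 22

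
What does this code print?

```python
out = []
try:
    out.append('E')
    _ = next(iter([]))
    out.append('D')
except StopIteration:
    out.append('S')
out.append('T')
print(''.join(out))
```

Execution trace: 'E' (try body) → 'S' (except StopIteration) → 'T' (after the try/except). Output: EST

Answer: EST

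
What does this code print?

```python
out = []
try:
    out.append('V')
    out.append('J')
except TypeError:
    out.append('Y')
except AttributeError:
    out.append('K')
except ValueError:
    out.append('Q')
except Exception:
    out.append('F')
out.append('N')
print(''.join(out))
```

Execution trace: 'V' (try body) → 'J' (try body, no exception) → 'N' (after the try/except). Output: VJN

Answer: VJN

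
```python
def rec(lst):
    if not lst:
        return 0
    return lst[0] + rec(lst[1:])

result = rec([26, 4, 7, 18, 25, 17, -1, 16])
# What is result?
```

26 + 4 + 7 + 18 + 25 + 17 + (-1) + 16 + 0 = 112

Answer: 112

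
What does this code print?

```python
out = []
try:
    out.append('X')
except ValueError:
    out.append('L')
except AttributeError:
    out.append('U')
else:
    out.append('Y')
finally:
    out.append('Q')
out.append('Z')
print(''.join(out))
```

Execution trace: 'X' (try body, no exception) → 'Y' (else) → 'Q' (finally) → 'Z' (after the try/except). Output: XYQZ

Answer: XYQZ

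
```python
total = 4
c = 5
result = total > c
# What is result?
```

Trace:
`total = 4` → total = 4
`c = 5` → c = 5
`result = total > c` → result = False
So result = False

Answer: False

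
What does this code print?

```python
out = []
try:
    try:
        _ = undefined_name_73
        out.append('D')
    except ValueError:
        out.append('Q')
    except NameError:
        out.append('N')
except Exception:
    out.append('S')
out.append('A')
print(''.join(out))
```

Execution trace: 'N' (inner except NameError) → 'A' (after the try/except). Output: NA

Answer: NA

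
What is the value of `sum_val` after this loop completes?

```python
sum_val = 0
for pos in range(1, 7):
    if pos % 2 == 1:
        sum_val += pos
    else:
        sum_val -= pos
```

Add odd, subtract even
`sum_val` takes the values: 0 → 1 → -1 → 2 → -2 → 3 → -3

Answer: -3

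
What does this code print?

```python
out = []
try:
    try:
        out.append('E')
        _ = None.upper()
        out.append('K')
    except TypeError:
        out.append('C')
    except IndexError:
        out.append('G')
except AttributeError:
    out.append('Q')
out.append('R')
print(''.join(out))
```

Execution trace: 'E' (try body) → 'Q' (outer except AttributeError) → 'R' (after the try/except). Output: EQR

Answer: EQR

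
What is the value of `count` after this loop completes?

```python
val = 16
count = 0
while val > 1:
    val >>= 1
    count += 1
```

Count right shifts until 1
`count` takes the values: 0 → 1 → 2 → 3 → 4

Answer: 4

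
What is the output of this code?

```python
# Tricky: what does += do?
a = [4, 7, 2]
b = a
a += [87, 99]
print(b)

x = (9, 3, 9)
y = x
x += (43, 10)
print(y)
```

Key concept: += behavior differs for mutable vs immutable.
Step by step:
`a = [4, 7, 2]` → a = [4, 7, 2]
`b = a` → b = [4, 7, 2] (same object as a)
`a += [87, 99]` → a = [4, 7, 2, 87, 99] (same object as b); b = [4, 7, 2, 87, 99] (same object as a)
`print(b)` → prints [4, 7, 2, 87, 99]
`x = (9, 3, 9)` → x = (9, 3, 9)
`y = x` → y = (9, 3, 9)
`x += (43, 10)` → x = (9, 3, 9, 43, 10)
`print(y)` → prints (9, 3, 9)

Answer:
[4, 7, 2, 87, 99]
(9, 3, 9)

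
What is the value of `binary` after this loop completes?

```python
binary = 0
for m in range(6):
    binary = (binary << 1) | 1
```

Build 6 consecutive 1-bits: 0b111111
`binary` takes the values: 0 → 1 → 3 → 7 → 15 → 31 → 63

Answer: 63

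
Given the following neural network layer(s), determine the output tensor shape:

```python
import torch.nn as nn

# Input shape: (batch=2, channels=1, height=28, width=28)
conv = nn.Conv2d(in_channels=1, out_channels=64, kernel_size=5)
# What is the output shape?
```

Input: (2, 1, 28, 28) -> Output: (2, 64, 24, 24)

Answer: (2, 64, 24, 24)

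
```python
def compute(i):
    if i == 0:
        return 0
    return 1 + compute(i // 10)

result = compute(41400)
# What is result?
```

Count of digits of 41400: 5

Answer: 5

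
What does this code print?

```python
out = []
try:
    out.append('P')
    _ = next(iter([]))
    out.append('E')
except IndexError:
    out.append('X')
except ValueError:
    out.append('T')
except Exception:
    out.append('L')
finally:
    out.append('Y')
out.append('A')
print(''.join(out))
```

Execution trace: 'P' (try body) → 'L' (except Exception) → 'Y' (finally) → 'A' (after the try/except). Output: PLYA

Answer: PLYA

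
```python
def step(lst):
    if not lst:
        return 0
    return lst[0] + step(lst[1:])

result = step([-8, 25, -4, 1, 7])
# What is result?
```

(-8) + 25 + (-4) + 1 + 7 + 0 = 21

Answer: 21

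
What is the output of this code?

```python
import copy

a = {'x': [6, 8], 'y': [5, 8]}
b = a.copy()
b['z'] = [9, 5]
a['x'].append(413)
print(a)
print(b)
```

Key concept: shallow copy of dict with mutable values.
Step by step:
`a = {'x': [6, 8], 'y': [5, 8]}` → a = {'x': [6, 8], 'y': [5, 8]}
`b = a.copy()` → b = {'x': [6, 8], 'y': [5, 8]}
`b['z'] = [9, 5]` → b = {'x': [6, 8], 'y': [5, 8], 'z': [9, 5]}
`a['x'].append(413)` → a = {'x': [6, 8, 413], 'y': [5, 8]}; b = {'x': [6, 8, 413], 'y': [5, 8], 'z': [9, 5]}
`print(a)` → prints {'x': [6, 8, 413], 'y': [5, 8]}
`print(b)` → prints {'x': [6, 8, 413], 'y': [5, 8], 'z': [9, 5]}

Answer:
{'x': [6, 8, 413], 'y': [5, 8]}
{'x': [6, 8, 413], 'y': [5, 8], 'z': [9, 5]}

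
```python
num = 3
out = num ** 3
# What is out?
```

Trace:
`num = 3` → num = 3
`out = num ** 3` → out = 27
So out = 27

Answer: 27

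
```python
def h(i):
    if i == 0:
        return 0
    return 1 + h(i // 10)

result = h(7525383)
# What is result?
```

Count of digits of 7525383: 7

Answer: 7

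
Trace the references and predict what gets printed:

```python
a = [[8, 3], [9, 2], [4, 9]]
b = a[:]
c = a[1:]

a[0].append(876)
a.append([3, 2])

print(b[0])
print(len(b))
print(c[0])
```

Key concept: slice with nested mutation.
Step by step:
`a = [[8, 3], [9, 2], [4, 9]]` → a = [[8, 3], [9, 2], [4, 9]]
`b = a[:]` → b = [[8, 3], [9, 2], [4, 9]]
`c = a[1:]` → c = [[9, 2], [4, 9]]
`a[0].append(876)` → a = [[8, 3, 876], [9, 2], [4, 9]]; b = [[8, 3, 876], [9, 2], [4, 9]]
`a.append([3, 2])` → a = [[8, 3, 876], [9, 2], [4, 9], [3, 2]]
`print(b[0])` → prints [8, 3, 876]
`print(len(b))` → prints 3
`print(c[0])` → prints [9, 2]

Answer:
[8, 3, 876]
3
[9, 2]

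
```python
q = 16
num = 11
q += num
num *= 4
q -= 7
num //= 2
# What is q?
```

Trace:
`q = 16` → q = 16
`num = 11` → num = 11
`q += num` → q = 27
`num *= 4` → num = 44
`q -= 7` → q = 20
`num //= 2` → num = 22
So q = 20

Answer: 20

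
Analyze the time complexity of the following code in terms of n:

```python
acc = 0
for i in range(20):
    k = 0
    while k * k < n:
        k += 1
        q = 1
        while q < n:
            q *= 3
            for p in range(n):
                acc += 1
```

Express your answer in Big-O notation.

Each loop level contributes: 1 × √n × log n × n. Multiplying the contributions gives O(n√n log n).

Answer: O(n√n log n)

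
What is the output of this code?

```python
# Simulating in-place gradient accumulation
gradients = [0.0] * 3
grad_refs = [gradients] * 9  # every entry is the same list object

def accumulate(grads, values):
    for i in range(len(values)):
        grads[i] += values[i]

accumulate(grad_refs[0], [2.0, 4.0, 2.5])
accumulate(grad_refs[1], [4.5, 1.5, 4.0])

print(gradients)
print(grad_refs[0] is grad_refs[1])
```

Key concept: gradient accumulation aliasing.
Step by step:
`gradients = [0.0] * 3` → gradients = [0.0, 0.0, 0.0]
`grad_refs = [gradients] * 9` → grad_refs = [[0.0, 0.0, 0.0], [0.0, 0.0, 0.0], [0.0, 0.0, 0.0], [0.0, 0.0, 0.0], [0.0, 0.0, 0.0], [0.0, 0.0, 0.0], [0.0, 0.0, 0.0], [0.0, 0.0, 0.0], [0.0, 0.0, 0.0]]
`accumulate(grad_refs[0], [2.0, 4.0, 2.5])` → gradients = [2.0, 4.0, 2.5]; grad_refs = [[2.0, 4.0, 2.5], [2.0, 4.0, 2.5], [2.0, 4.0, 2.5], [2.0, 4.0, 2.5], [2.0, 4.0, 2.5], [2.0, 4.0, 2.5], [2.0, 4.0, 2.5], [2.0, 4.0, 2.5], [2.0, 4.0, 2.5]]
`accumulate(grad_refs[1], [4.5, 1.5, 4.0])` → gradients = [6.5, 5.5, 6.5]; grad_refs = [[6.5, 5.5, 6.5], [6.5, 5.5, 6.5], [6.5, 5.5, 6.5], [6.5, 5.5, 6.5], [6.5, 5.5, 6.5], [6.5, 5.5, 6.5], [6.5, 5.5, 6.5], [6.5, 5.5, 6.5], [6.5, 5.5, 6.5]]
`print(gradients)` → prints [6.5, 5.5, 6.5]
`print(grad_refs[0] is grad_refs[1])` → prints True

Answer:
[6.5, 5.5, 6.5]
True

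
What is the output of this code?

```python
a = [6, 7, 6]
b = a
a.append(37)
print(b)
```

Key concept: basic list aliasing.
Step by step:
`a = [6, 7, 6]` → a = [6, 7, 6]
`b = a` → b = [6, 7, 6] (same object as a)
`a.append(37)` → a = [6, 7, 6, 37] (same object as b); b = [6, 7, 6, 37] (same object as a)
`print(b)` → prints [6, 7, 6, 37]

Answer: [6, 7, 6, 37]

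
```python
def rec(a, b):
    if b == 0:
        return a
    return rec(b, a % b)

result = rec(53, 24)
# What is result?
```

rec(53, 24) -> rec(24, 5) -> rec(5, 4) -> rec(4, 1) -> rec(1, 0) -> 1

Answer: 1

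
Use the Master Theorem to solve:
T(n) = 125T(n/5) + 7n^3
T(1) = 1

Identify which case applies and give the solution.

a=125, b=5, f(n)=7n^3. log_5(125) = 3. Since c=3 = 3, Case 2 applies: T(n) = Θ(n^log_b(a) · log n) = O(n^3 log n).

Answer: O(n^3 log n) - Case 2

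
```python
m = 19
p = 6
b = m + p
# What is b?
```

Trace:
`m = 19` → m = 19
`p = 6` → p = 6
`b = m + p` → b = 25
So b = 25

Answer: 25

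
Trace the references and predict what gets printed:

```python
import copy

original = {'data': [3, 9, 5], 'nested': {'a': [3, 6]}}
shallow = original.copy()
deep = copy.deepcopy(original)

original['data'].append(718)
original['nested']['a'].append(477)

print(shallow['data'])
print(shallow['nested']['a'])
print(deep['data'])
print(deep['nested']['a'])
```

Key concept: comparing shallow vs deep copy.
Step by step:
`original = {'data': [3, 9, 5], 'nested': {'a': [3, 6]}}` → original = {'data': [3, 9, 5], 'nested': {'a': [3, 6]}}
`shallow = original.copy()` → shallow = {'data': [3, 9, 5], 'nested': {'a': [3, 6]}}
`deep = copy.deepcopy(original)` → deep = {'data': [3, 9, 5], 'nested': {'a': [3, 6]}}
`original['data'].append(718)` → original = {'data': [3, 9, 5, 718], 'nested': {'a': [3, 6]}}; shallow = {'data': [3, 9, 5, 718], 'nested': {'a': [3, 6]}}
`original['nested']['a'].append(477)` → original = {'data': [3, 9, 5, 718], 'nested': {'a': [3, 6, 477]}}; shallow = {'data': [3, 9, 5, 718], 'nested': {'a': [3, 6, 477]}}
`print(shallow['data'])` → prints [3, 9, 5, 718]
`print(shallow['nested']['a'])` → prints [3, 6, 477]
`print(deep['data'])` → prints [3, 9, 5]
`print(deep['nested']['a'])` → prints [3, 6]

Answer:
[3, 9, 5, 718]
[3, 6, 477]
[3, 9, 5]
[3, 6]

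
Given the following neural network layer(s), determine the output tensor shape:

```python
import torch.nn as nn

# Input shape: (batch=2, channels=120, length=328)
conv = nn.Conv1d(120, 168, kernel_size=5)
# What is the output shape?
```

Input: (2, 120, 328) -> Output: (2, 168, 324)

Answer: (2, 168, 324)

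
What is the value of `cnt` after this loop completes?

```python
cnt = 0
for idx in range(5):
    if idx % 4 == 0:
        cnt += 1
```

Count numbers divisible by 4 in range(5)
`cnt` takes the values: 0 → 1 → 2

Answer: 2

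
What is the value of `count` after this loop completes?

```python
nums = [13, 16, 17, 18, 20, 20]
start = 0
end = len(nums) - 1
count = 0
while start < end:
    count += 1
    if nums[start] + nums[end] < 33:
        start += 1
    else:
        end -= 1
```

Steps to find pair summing to 33
`count` takes the values: 0 → 1 → 2 → 3 → 4 → 5

Answer: 5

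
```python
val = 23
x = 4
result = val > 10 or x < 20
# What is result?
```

Trace:
`val = 23` → val = 23
`x = 4` → x = 4
`result = val > 10 or x < 20` → result = True
So result = True

Answer: True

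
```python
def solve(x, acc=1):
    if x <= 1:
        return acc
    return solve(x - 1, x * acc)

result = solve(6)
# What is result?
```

Accumulator trace (n, acc): (6, 1) -> (5, 6) -> (4, 30) -> (3, 120) -> (2, 360) -> (1, 720) -> return 720

Answer: 720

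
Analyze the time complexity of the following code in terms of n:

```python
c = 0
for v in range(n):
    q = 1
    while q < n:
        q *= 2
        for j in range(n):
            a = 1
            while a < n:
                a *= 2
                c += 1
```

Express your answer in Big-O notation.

Each loop level contributes: n × log n × n × log n. Multiplying the contributions gives O(n^2 log² n).

Answer: O(n^2 log² n)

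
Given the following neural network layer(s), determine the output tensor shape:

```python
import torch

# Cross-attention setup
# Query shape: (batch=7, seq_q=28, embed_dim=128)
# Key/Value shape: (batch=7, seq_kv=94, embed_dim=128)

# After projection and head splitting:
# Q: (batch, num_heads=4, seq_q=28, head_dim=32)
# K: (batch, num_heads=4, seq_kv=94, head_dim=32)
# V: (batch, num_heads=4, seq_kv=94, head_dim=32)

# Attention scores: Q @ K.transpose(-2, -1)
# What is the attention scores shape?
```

Input: (7, 28, 128) -> Output: (7, 4, 28, 94)

Answer: (7, 4, 28, 94)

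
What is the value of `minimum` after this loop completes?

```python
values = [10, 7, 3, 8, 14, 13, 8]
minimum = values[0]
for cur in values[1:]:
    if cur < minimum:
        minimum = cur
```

Minimum of [10, 7, 3, 8, 14, 13, 8]
`minimum` takes the values: 10 → 7 → 3

Answer: 3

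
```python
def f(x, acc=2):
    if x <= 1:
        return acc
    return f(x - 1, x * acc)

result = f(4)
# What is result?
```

Accumulator trace (n, acc): (4, 2) -> (3, 8) -> (2, 24) -> (1, 48) -> return 48

Answer: 48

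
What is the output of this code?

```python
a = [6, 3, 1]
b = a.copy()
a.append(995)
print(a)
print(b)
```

Key concept: list.copy() creates independent copy.
Step by step:
`a = [6, 3, 1]` → a = [6, 3, 1]
`b = a.copy()` → b = [6, 3, 1]
`a.append(995)` → a = [6, 3, 1, 995]
`print(a)` → prints [6, 3, 1, 995]
`print(b)` → prints [6, 3, 1]

Answer:
[6, 3, 1, 995]
[6, 3, 1]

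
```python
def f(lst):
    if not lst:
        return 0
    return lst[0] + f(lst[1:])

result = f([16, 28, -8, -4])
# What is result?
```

16 + 28 + (-8) + (-4) + 0 = 32

Answer: 32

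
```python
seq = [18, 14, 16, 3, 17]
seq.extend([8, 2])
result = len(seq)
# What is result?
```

Trace:
`seq = [18, 14, 16, 3, 17]` → seq = [18, 14, 16, 3, 17]
`seq.extend([8, 2])` → seq = [18, 14, 16, 3, 17, 8, 2]
`result = len(seq)` → result = 7
So result = 7

Answer: 7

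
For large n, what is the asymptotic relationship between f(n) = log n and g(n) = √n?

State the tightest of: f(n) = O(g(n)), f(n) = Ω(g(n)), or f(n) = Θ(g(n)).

log n vs √n: f(n) = O(g(n)) but not Ω(g(n)) — √n grows strictly faster than log n.

Answer: f(n) = O(g(n)) but not Ω(g(n)) — √n grows strictly faster than log n.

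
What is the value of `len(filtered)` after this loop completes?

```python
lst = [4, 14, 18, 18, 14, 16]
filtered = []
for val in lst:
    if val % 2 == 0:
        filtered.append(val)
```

Count even numbers in [4, 14, 18, 18, 14, 16]
`filtered` takes the values: [] → [4] → [4, 14] → [4, 14, 18] → [4, 14, 18, 18] → [4, 14, 18, 18, 14] → [4, 14, 18, 18, 14, 16]
So `len(filtered)` = 6

Answer: 6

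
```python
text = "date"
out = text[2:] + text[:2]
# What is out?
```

Trace:
`text = "date"` → text = 'date'
`out = text[2:] + text[:2]` → out = 'teda'
So out = 'teda'

Answer: 'teda'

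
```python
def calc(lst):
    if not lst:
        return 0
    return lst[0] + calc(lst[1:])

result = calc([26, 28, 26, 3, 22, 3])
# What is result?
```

26 + 28 + 26 + 3 + 22 + 3 + 0 = 108

Answer: 108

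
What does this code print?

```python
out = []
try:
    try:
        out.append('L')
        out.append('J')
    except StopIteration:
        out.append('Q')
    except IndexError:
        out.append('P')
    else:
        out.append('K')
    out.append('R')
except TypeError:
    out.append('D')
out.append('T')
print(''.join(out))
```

Execution trace: 'L' (inner try body) → 'J' (inner try body, no exception) → 'K' (inner else) → 'R' (try body, no exception) → 'T' (after the try/except). Output: LJKRT

Answer: LJKRT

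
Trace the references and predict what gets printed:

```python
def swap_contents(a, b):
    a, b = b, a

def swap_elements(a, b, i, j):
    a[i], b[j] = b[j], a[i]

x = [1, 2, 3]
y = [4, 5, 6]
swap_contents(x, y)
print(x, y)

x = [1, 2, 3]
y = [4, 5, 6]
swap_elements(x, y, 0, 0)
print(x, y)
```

Key concept: parameter rebinding vs mutation.
Step by step:
`x = [1, 2, 3]` → x = [1, 2, 3]
`y = [4, 5, 6]` → y = [4, 5, 6]
`swap_contents(x, y)` → no visible change to tracked variables
`print(x, y)` → prints [1, 2, 3] [4, 5, 6]
`x = [1, 2, 3]` → x = [1, 2, 3]
`y = [4, 5, 6]` → y = [4, 5, 6]
`swap_elements(x, y, 0, 0)` → x = [4, 2, 3]; y = [1, 5, 6]
`print(x, y)` → prints [4, 2, 3] [1, 5, 6]

Answer:
[1, 2, 3] [4, 5, 6]
[4, 2, 3] [1, 5, 6]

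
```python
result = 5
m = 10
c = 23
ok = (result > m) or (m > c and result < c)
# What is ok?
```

Trace:
`result = 5` → result = 5
`m = 10` → m = 10
`c = 23` → c = 23
`ok = (result > m) or (m > c and result < c)` → ok = False
So ok = False

Answer: False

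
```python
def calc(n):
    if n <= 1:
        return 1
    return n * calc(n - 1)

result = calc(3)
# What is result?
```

calc(3) = 3 * 2 * 1 = 6

Answer: 6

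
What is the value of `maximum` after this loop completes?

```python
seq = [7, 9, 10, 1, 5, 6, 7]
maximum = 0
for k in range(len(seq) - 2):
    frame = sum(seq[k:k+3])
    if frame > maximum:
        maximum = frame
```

Max sum of 3-element window in [7, 9, 10, 1, 5, 6, 7]
`maximum` takes the values: 0 → 26

Answer: 26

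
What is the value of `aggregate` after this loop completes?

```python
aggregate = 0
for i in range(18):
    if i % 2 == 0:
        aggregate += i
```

Sum of even numbers 0 to 17
`aggregate` takes the values: 0 → 2 → 6 → 12 → 20 → 30 → 42 → 56 → 72

Answer: 72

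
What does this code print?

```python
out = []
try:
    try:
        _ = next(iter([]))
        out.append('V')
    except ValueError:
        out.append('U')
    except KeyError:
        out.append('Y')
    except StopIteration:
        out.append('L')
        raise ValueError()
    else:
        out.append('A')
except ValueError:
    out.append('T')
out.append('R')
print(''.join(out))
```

Execution trace: 'L' (inner except StopIteration) → 'T' (outer except ValueError) → 'R' (after the try/except). Output: LTR

Answer: LTR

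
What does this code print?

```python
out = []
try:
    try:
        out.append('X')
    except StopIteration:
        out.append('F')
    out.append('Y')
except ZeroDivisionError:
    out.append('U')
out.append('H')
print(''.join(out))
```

Execution trace: 'X' (inner try body, no exception) → 'Y' (try body, no exception) → 'H' (after the try/except). Output: XYH

Answer: XYH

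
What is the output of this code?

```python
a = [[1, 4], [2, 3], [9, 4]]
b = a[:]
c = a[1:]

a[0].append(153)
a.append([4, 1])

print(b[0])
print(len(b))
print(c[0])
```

Key concept: slice with nested mutation.
Step by step:
`a = [[1, 4], [2, 3], [9, 4]]` → a = [[1, 4], [2, 3], [9, 4]]
`b = a[:]` → b = [[1, 4], [2, 3], [9, 4]]
`c = a[1:]` → c = [[2, 3], [9, 4]]
`a[0].append(153)` → a = [[1, 4, 153], [2, 3], [9, 4]]; b = [[1, 4, 153], [2, 3], [9, 4]]
`a.append([4, 1])` → a = [[1, 4, 153], [2, 3], [9, 4], [4, 1]]
`print(b[0])` → prints [1, 4, 153]
`print(len(b))` → prints 3
`print(c[0])` → prints [2, 3]

Answer:
[1, 4, 153]
3
[2, 3]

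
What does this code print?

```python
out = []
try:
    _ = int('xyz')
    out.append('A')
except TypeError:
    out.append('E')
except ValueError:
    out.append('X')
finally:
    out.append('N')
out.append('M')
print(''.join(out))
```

Execution trace: 'X' (except ValueError) → 'N' (finally) → 'M' (after the try/except). Output: XNM

Answer: XNM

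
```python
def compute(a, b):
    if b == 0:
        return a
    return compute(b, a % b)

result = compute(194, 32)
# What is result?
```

compute(194, 32) -> compute(32, 2) -> compute(2, 0) -> 2

Answer: 2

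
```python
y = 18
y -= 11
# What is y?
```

Trace:
`y = 18` → y = 18
`y -= 11` → y = 7
So y = 7

Answer: 7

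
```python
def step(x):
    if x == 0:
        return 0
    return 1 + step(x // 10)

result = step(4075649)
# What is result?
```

Count of digits of 4075649: 7

Answer: 7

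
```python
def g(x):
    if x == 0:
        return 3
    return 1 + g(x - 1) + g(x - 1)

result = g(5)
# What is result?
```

g(x) = 1 + 2·g(x-1), g(0)=3. Closed form: (3+1)·2^5 - 1 = 127.

Answer: 127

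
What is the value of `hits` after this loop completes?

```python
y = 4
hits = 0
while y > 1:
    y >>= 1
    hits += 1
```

Count right shifts until 1
`hits` takes the values: 0 → 1 → 2

Answer: 2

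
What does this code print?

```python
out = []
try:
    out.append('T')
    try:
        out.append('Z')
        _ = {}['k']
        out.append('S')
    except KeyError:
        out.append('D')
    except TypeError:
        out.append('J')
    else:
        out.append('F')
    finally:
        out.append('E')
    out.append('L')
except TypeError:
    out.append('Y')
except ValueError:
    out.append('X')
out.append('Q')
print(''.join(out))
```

Execution trace: 'T' (try body) → 'Z' (inner try body) → 'D' (inner except KeyError) → 'E' (inner finally) → 'L' (try body, no exception) → 'Q' (after the try/except). Output: TZDELQ

Answer: TZDELQ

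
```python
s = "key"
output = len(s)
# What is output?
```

Trace:
`s = "key"` → s = 'key'
`output = len(s)` → output = 3
So output = 3

Answer: 3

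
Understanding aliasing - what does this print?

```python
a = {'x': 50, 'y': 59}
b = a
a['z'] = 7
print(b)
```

Key concept: dict aliasing.
Step by step:
`a = {'x': 50, 'y': 59}` → a = {'x': 50, 'y': 59}
`b = a` → b = {'x': 50, 'y': 59} (same object as a)
`a['z'] = 7` → a = {'x': 50, 'y': 59, 'z': 7} (same object as b); b = {'x': 50, 'y': 59, 'z': 7} (same object as a)
`print(b)` → prints {'x': 50, 'y': 59, 'z': 7}

Answer: {'x': 50, 'y': 59, 'z': 7}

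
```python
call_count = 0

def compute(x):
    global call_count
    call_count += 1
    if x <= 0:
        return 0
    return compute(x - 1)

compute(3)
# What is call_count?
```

Linear recursion stepping by 1: 4 calls from x=3 down to ≤0.

Answer: 4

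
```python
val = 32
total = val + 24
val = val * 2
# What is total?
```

Trace:
`val = 32` → val = 32
`total = val + 24` → total = 56
`val = val * 2` → val = 64
So total = 56

Answer: 56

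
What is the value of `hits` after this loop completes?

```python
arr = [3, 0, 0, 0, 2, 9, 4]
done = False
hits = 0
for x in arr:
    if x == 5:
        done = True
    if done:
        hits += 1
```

Count elements after first 5 in [3, 0, 0, 0, 2, 9, 4]
`hits` takes the values: 0

Answer: 0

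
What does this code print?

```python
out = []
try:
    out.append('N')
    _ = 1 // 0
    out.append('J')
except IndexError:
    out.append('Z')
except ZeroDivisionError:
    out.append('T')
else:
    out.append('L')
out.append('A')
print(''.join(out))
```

Execution trace: 'N' (try body) → 'T' (except ZeroDivisionError) → 'A' (after the try/except). Output: NTA

Answer: NTA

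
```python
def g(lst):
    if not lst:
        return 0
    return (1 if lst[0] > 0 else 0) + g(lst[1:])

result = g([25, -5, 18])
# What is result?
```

Count of positive elements in [25, -5, 18] = 2

Answer: 2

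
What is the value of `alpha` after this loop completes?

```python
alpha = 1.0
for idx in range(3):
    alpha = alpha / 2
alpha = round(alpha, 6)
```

Halving LR 3 times: 1 / 2^3
`alpha` takes the values: 1.0 → 0.5 → 0.25 → 0.125

Answer: 0.125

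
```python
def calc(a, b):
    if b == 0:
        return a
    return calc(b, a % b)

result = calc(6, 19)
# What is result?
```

calc(6, 19) -> calc(19, 6) -> calc(6, 1) -> calc(1, 0) -> 1

Answer: 1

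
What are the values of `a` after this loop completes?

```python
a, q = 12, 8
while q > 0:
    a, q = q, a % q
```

GCD of 12 and 8
`a` takes the values: 12 → 8 → 4

Answer: 4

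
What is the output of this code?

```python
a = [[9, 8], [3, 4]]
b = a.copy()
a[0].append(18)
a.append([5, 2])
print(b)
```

Key concept: shallow copy with nested lists.
Step by step:
`a = [[9, 8], [3, 4]]` → a = [[9, 8], [3, 4]]
`b = a.copy()` → b = [[9, 8], [3, 4]]
`a[0].append(18)` → a = [[9, 8, 18], [3, 4]]; b = [[9, 8, 18], [3, 4]]
`a.append([5, 2])` → a = [[9, 8, 18], [3, 4], [5, 2]]
`print(b)` → prints [[9, 8, 18], [3, 4]]

Answer: [[9, 8, 18], [3, 4]]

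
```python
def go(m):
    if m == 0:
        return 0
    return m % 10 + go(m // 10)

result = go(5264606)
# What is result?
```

Sum of digits of 5264606: 6 + 0 + 6 + 4 + 6 + 2 + 5 = 29

Answer: 29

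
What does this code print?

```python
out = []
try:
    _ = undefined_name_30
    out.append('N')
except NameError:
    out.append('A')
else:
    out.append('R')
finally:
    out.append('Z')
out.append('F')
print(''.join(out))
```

Execution trace: 'A' (except NameError) → 'Z' (finally) → 'F' (after the try/except). Output: AZF

Answer: AZF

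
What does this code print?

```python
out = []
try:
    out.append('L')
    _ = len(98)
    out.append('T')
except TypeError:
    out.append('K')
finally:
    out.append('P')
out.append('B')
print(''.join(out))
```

Execution trace: 'L' (try body) → 'K' (except TypeError) → 'P' (finally) → 'B' (after the try/except). Output: LKPB

Answer: LKPB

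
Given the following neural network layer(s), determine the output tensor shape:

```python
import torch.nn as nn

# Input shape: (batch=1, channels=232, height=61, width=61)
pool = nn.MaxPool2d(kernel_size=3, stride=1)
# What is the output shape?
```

Input: (1, 232, 61, 61) -> Output: (1, 232, 59, 59)

Answer: (1, 232, 59, 59)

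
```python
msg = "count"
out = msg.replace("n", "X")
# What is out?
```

Trace:
`msg = "count"` → msg = 'count'
`out = msg.replace("n", "X")` → out = 'couXt'
So out = 'couXt'

Answer: 'couXt'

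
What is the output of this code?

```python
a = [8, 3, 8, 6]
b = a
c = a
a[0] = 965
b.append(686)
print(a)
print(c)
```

Key concept: multiple aliases.
Step by step:
`a = [8, 3, 8, 6]` → a = [8, 3, 8, 6]
`b = a` → b = [8, 3, 8, 6] (same object as a)
`c = a` → c = [8, 3, 8, 6] (same object as a, b)
`a[0] = 965` → a = [965, 3, 8, 6] (same object as b, c); b = [965, 3, 8, 6] (same object as a, c); c = [965, 3, 8, 6] (same object as a, b)
`b.append(686)` → a = [965, 3, 8, 6, 686] (same object as b, c); b = [965, 3, 8, 6, 686] (same object as a, c); c = [965, 3, 8, 6, 686] (same object as a, b)
`print(a)` → prints [965, 3, 8, 6, 686]
`print(c)` → prints [965, 3, 8, 6, 686]

Answer:
[965, 3, 8, 6, 686]
[965, 3, 8, 6, 686]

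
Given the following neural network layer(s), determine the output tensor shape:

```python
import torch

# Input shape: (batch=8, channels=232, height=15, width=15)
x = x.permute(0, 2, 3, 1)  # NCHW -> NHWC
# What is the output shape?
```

Input: (8, 232, 15, 15) -> Output: (8, 15, 15, 232)

Answer: (8, 15, 15, 232)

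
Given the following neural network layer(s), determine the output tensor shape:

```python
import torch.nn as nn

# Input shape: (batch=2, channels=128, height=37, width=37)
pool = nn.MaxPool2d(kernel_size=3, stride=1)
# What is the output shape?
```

Input: (2, 128, 37, 37) -> Output: (2, 128, 35, 35)

Answer: (2, 128, 35, 35)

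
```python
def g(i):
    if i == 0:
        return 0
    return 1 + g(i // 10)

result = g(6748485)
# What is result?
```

Count of digits of 6748485: 7

Answer: 7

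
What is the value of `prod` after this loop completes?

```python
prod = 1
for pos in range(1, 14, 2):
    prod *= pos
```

Product of 1, 3, 5, ... up to 13
`prod` takes the values: 1 → 3 → 15 → 105 → 945 → 10395 → 135135

Answer: 135135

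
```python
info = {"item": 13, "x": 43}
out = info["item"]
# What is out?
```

Trace:
`info = {"item": 13, "x": 43}` → info = {'item': 13, 'x': 43}
`out = info["item"]` → out = 13
So out = 13

Answer: 13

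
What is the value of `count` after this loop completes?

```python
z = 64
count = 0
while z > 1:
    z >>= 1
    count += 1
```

Count right shifts until 1
`count` takes the values: 0 → 1 → 2 → 3 → 4 → 5 → 6

Answer: 6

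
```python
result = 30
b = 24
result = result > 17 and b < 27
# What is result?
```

Trace:
`result = 30` → result = 30
`b = 24` → b = 24
`result = result > 17 and b < 27` → result = True
So result = True

Answer: True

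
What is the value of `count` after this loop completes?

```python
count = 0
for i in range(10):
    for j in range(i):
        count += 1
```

Triangle number: 0+1+2+...+9
`count` takes the values: 0 → 1 → 2 → 3 → 4 → 5 → 6 → 7 → 8 → 9 → 10 → 11 → 12 → 13 → 14 → 15 → 16 → 17 → 18 → 19 → 20 → 21 → 22 → 23 → 24 → 25 → 26 → 27 → 28 → 29 → … → 41 → 42 → 43 → 44 → 45

Answer: 45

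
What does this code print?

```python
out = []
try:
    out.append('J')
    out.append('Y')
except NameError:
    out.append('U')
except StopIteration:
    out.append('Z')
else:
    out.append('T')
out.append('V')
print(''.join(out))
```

Execution trace: 'J' (try body) → 'Y' (try body, no exception) → 'T' (else) → 'V' (after the try/except). Output: JYTV

Answer: JYTV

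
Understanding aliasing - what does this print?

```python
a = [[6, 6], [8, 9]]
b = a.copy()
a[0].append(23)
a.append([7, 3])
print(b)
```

Key concept: shallow copy with nested lists.
Step by step:
`a = [[6, 6], [8, 9]]` → a = [[6, 6], [8, 9]]
`b = a.copy()` → b = [[6, 6], [8, 9]]
`a[0].append(23)` → a = [[6, 6, 23], [8, 9]]; b = [[6, 6, 23], [8, 9]]
`a.append([7, 3])` → a = [[6, 6, 23], [8, 9], [7, 3]]
`print(b)` → prints [[6, 6, 23], [8, 9]]

Answer: [[6, 6, 23], [8, 9]]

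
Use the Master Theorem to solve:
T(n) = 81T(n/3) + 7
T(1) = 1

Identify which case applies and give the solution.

a=81, b=3, f(n)=7. log_3(81) = 4. Since c=0 < 4, Case 1 applies: T(n) = Θ(n^log_b(a)) = O(n^4).

Answer: O(n^4) - Case 1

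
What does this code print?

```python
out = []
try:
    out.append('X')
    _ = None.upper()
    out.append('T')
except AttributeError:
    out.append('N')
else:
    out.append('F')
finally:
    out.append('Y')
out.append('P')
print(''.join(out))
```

Execution trace: 'X' (try body) → 'N' (except AttributeError) → 'Y' (finally) → 'P' (after the try/except). Output: XNYP

Answer: XNYP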